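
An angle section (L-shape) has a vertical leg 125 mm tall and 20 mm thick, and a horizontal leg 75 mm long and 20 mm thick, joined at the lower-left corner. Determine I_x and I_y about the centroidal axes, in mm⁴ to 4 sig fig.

Decompose the section into non-overlapping parts with the origin at the bottom-left of its bounding rectangle.
Vertical leg: 20 × 125, A = 2 500 mm², y = 62.5 mm, Ī = 3 255 208 mm⁴.
Horizontal leg (remainder): 55 × 20, A = 1 100 mm², y = 10 mm, Ī = 36666.7 mm⁴.
Centroid: ȳ = ΣA·y / ΣA = 46.4583 mm.
Transfer each piece to the centroidal x-axis using Ī + A·d² with d = y − 46.4583:
  vertical leg: d = 16.0417 mm → contributes +3 898 546 mm⁴
  horizontal leg (remainder): d = -36.4583 mm → contributes +1 498 798 mm⁴
Total I = 5 397 344 mm⁴.
For the y-axis: x̄ = 21.4583 mm.
Repeating about the centroidal y-axis gives I_y = 1 434 844 mm⁴.

I_x ≈ 5.397 × 10⁶ mm⁴, I_y ≈ 1.435 × 10⁶ mm⁴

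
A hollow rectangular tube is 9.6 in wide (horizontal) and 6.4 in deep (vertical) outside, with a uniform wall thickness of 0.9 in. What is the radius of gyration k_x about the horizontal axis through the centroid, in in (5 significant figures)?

Break the section into simple shapes (no overlaps), measuring from the bottom-left corner of the bounding box.
Outer rectangle: 9.6 × 6.4, A = 61.44 in², y = 3.2 in, Ī = 209.7152 in⁴.
Inner void (subtracted): 7.8 × 4.6, A = 35.88 in², y = 3.2 in, Ī = 63.2684 in⁴.
By symmetry the centroid is at mid-height, ȳ = 3.2 in.
All pieces are centred on the horizontal axis through the centroid, so I = ΣĪ (holes subtracted) = 146.4468 in⁴.
Radius of gyration: k = √(I/A) = √(146.4468 / 25.56) = 2.393644 in.

k_x ≈ 2.3936 in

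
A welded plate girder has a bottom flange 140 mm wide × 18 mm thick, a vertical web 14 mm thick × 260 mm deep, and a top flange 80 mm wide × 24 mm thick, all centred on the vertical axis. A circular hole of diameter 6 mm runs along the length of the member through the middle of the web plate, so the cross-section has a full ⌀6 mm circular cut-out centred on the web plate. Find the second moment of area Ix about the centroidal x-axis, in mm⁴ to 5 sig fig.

Ix ≈ 1.0732 × 10⁸ mm⁴

Split into non-overlapping primitives; take the origin at the lower-left of the bounding box.
Bottom plate: 140 × 18, A = 2 520 mm², y = 9 mm, Ī = 68 040 mm⁴.
Web plate: 14 × 260, A = 3 640 mm², y = 148 mm, Ī = 20 505 333 mm⁴.
Top plate: 80 × 24, A = 1 920 mm², y = 290 mm, Ī = 92 160 mm⁴.
Hole (subtracted): ⌀6, A = 28.27433 mm², y = 148 mm, Ī = 63.61725 mm⁴.
Centroid: ȳ = ΣA·y / ΣA = 138.3573 mm.
Transfer each piece to the centroidal x-axis using Ī + A·d² with d = y − 138.3573:
  bottom plate: d = -129.3573 mm → contributes +42 236 014 mm⁴
  web plate: d = 9.642653 mm → contributes +20 843 783 mm⁴
  top plate: d = 151.6427 mm → contributes +44 243 509 mm⁴
  hole: d = 9.642653 mm → contributes −2692.586 mm⁴
Total I = 107 320 614 mm⁴.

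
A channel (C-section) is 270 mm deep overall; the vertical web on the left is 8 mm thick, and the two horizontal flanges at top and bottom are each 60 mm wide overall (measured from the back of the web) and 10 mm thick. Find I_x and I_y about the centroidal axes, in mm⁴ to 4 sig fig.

Split into non-overlapping primitives; take the origin at the lower-left of the bounding box.
Web: 8 × 270, A = 2 160 mm², y = 135 mm, Ī = 13 122 000 mm⁴.
Top flange (beyond web): 52 × 10, A = 520 mm², y = 265 mm, Ī = 4333.33 mm⁴.
Bottom flange (beyond web): 52 × 10, A = 520 mm², y = 5 mm, Ī = 4333.33 mm⁴.
By symmetry the centroid is at mid-height, ȳ = 135 mm.
Transfer each piece to the centroidal x-axis using Ī + A·d² with d = y − 135:
  web: d = 0 mm → contributes +13 122 000 mm⁴
  top flange (beyond web): d = 130 mm → contributes +8 792 333 mm⁴
  bottom flange (beyond web): d = -130 mm → contributes +8 792 333 mm⁴
Total I = 30 706 667 mm⁴.
For the y-axis: x̄ = 13.75 mm.
Repeating about the centroidal y-axis gives I_y = 877 667 mm⁴.

I_x ≈ 3.071 × 10⁷ mm⁴, I_y ≈ 8.777 × 10⁵ mm⁴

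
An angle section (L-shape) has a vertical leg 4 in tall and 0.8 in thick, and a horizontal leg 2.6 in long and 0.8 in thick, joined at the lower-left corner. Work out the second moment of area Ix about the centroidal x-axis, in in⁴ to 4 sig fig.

Decompose the section into non-overlapping parts with the origin at the bottom-left of its bounding rectangle.
Vertical leg: 0.8 × 4, A = 3.2 in², y = 2 in, Ī = 4.26667 in⁴.
Horizontal leg (remainder): 1.8 × 0.8, A = 1.44 in², y = 0.4 in, Ī = 0.0768 in⁴.
Centroid: ȳ = ΣA·y / ΣA = 1.50345 in.
Transfer each piece to the centroidal x-axis using Ī + A·d² with d = y − 1.50345:
  vertical leg: d = 0.496552 in → contributes +5.05567 in⁴
  horizontal leg (remainder): d = -1.10345 in → contributes +1.83014 in⁴
Total I = 6.88581 in⁴.

Ix ≈ 6.886 in⁴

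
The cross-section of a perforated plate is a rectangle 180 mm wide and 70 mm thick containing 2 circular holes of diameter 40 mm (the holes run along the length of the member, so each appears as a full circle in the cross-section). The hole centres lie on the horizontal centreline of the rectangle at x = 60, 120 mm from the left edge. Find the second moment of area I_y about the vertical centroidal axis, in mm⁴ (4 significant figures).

I_y ≈ 3.151 × 10⁷ mm⁴

Decompose the section into non-overlapping parts with the origin at the bottom-left of its bounding rectangle.
Plate: 180 × 70, A = 12 600 mm², x = 90 mm, Ī = 34 020 000 mm⁴.
Hole 1 (subtracted): ⌀40, A = 1256.64 mm², x = 60 mm, Ī = 125 664 mm⁴.
Hole 2 (subtracted): ⌀40, A = 1256.64 mm², x = 120 mm, Ī = 125 664 mm⁴.
By symmetry the centroid is at mid-width, x̄ = 90 mm.
Transfer each piece to the vertical centroidal axis using Ī + A·d² with d = x − 90:
  plate: d = 0 mm → contributes +34 020 000 mm⁴
  hole 1: d = -30 mm → contributes −1 256 637 mm⁴
  hole 2: d = 30 mm → contributes −1 256 637 mm⁴
Total I = 31 506 726 mm⁴.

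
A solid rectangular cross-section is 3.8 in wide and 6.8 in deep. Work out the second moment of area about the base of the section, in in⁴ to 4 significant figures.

I_base ≈ 398.3 in⁴

The section: 3.8 × 6.8, A = 25.84 in², y = 3.4 in, Ī = 99.5701 in⁴.
Transfer it to the bottom edge using Ī + A·d² with d = y − 0:
  the section: d = 3.4 in → contributes +398.281 in⁴
Total I = 398.281 in⁴.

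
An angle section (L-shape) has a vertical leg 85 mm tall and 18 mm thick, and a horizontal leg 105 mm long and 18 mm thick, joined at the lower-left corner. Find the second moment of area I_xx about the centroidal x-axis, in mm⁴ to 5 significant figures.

Split into non-overlapping primitives; take the origin at the lower-left of the bounding box.
Vertical leg: 18 × 85, A = 1 530 mm², y = 42.5 mm, Ī = 921187.5 mm⁴.
Horizontal leg (remainder): 87 × 18, A = 1 566 mm², y = 9 mm, Ī = 42 282 mm⁴.
Centroid: ȳ = ΣA·y / ΣA = 25.55523 mm.
Transfer each piece to the centroidal x-axis using Ī + A·d² with d = y − 25.55523:
  vertical leg: d = 16.94477 mm → contributes +1 360 489 mm⁴
  horizontal leg (remainder): d = -16.55523 mm → contributes +471484.6 mm⁴
Total I = 1 831 974 mm⁴.

I_xx ≈ 1.8320 × 10⁶ mm⁴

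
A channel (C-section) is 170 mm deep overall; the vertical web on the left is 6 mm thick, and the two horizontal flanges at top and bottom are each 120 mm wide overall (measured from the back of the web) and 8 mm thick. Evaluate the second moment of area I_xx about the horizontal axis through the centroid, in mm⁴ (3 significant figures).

Split into non-overlapping primitives; take the origin at the lower-left of the bounding box.
Web: 6 × 170, A = 1 020 mm², y = 85 mm, Ī = 2 456 500 mm⁴.
Top flange (beyond web): 114 × 8, A = 912 mm², y = 166 mm, Ī = 4 864 mm⁴.
Bottom flange (beyond web): 114 × 8, A = 912 mm², y = 4 mm, Ī = 4 864 mm⁴.
By symmetry the centroid is at mid-height, ȳ = 85 mm.
Transfer each piece to the horizontal axis through the centroid using Ī + A·d² with d = y − 85:
  web: d = 0 mm → contributes +2 456 500 mm⁴
  top flange (beyond web): d = 81 mm → contributes +5 988 496 mm⁴
  bottom flange (beyond web): d = -81 mm → contributes +5 988 496 mm⁴
Total I = 14 433 492 mm⁴.

I_xx ≈ 1.44 × 10⁷ mm⁴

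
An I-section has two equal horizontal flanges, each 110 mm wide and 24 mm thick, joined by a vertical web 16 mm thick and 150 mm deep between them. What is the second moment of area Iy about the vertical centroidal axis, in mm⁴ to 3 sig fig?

Decompose the section into non-overlapping parts with the origin at the bottom-left of its bounding rectangle.
Bottom flange: 110 × 24, A = 2 640 mm², x = 55 mm, Ī = 2 662 000 mm⁴.
Web: 16 × 150, A = 2 400 mm², x = 55 mm, Ī = 51 200 mm⁴.
Top flange: 110 × 24, A = 2 640 mm², x = 55 mm, Ī = 2 662 000 mm⁴.
By symmetry the centroid is at mid-width, x̄ = 55 mm.
All pieces are centred on the vertical centroidal axis, so I = ΣĪ = 5 375 200 mm⁴.

Iy ≈ 5.38 × 10⁶ mm⁴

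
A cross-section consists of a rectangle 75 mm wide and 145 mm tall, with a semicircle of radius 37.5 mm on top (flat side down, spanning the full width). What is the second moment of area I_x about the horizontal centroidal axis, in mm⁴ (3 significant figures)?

I_x ≈ 3.36 × 10⁷ mm⁴

Treat the section as a set of non-overlapping primitives; coordinates are from the bounding-box lower-left.
Rectangular body: 75 × 145, A = 10 875 mm², y = 72.5 mm, Ī = 19 053 906 mm⁴.
Semicircular cap: semicircle r = 37.5, A = 2208.9 mm², y = 160.92 mm, Ī = 217 049 mm⁴.
Centroid: ȳ = ΣA·y / ΣA = 87.427 mm.
Transfer each piece to the horizontal centroidal axis using Ī + A·d² with d = y − 87.427:
  rectangular body: d = -14.927 mm → contributes +21 477 023 mm⁴
  semicircular cap: d = 73.488 mm → contributes +12 146 518 mm⁴
Total I = 33 623 541 mm⁴.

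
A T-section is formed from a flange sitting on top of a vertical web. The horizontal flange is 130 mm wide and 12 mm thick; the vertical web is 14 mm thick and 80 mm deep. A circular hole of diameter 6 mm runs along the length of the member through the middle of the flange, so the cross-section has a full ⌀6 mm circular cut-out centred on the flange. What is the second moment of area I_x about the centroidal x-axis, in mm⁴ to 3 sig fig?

I_x ≈ 1.98 × 10⁶ mm⁴

Decompose the section into non-overlapping parts with the origin at the bottom-left of its bounding rectangle.
Flange: 130 × 12, A = 1 560 mm², y = 86 mm, Ī = 18 720 mm⁴.
Web: 14 × 80, A = 1 120 mm², y = 40 mm, Ī = 597 333 mm⁴.
Hole (subtracted): ⌀6, A = 28.274 mm², y = 86 mm, Ī = 63.617 mm⁴.
Centroid: ȳ = ΣA·y / ΣA = 66.571 mm.
Transfer each piece to the centroidal x-axis using Ī + A·d² with d = y − 66.571:
  flange: d = 19.429 mm → contributes +607 590 mm⁴
  web: d = -26.571 mm → contributes +1 388 082 mm⁴
  hole: d = 19.429 mm → contributes −10 737 mm⁴
Total I = 1 984 935 mm⁴.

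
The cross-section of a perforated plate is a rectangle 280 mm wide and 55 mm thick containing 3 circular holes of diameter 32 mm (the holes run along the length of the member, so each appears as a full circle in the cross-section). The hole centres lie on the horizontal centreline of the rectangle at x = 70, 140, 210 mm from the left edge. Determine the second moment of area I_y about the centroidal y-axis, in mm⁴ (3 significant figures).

I_y ≈ 9.26 × 10⁷ mm⁴

Split into non-overlapping primitives; take the origin at the lower-left of the bounding box.
Plate: 280 × 55, A = 15 400 mm², x = 140 mm, Ī = 100 613 333 mm⁴.
Hole 1 (subtracted): ⌀32, A = 804.25 mm², x = 70 mm, Ī = 51 472 mm⁴.
Hole 2 (subtracted): ⌀32, A = 804.25 mm², x = 140 mm, Ī = 51 472 mm⁴.
Hole 3 (subtracted): ⌀32, A = 804.25 mm², x = 210 mm, Ī = 51 472 mm⁴.
By symmetry the centroid is at mid-width, x̄ = 140 mm.
Transfer each piece to the centroidal y-axis using Ī + A·d² with d = x − 140:
  plate: d = 0 mm → contributes +100 613 333 mm⁴
  hole 1: d = -70 mm → contributes −3 992 286 mm⁴
  hole 2: d = 0 mm → contributes −51 472 mm⁴
  hole 3: d = 70 mm → contributes −3 992 286 mm⁴
Total I = 92 577 290 mm⁴.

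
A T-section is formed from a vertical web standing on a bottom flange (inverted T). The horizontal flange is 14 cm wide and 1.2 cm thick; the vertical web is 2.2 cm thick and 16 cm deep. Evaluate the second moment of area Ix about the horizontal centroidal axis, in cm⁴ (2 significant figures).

Decompose the section into non-overlapping parts with the origin at the bottom-left of its bounding rectangle.
Flange: 14 × 1.2, A = 16.8 cm², y = 0.6 cm, Ī = 2.016 cm⁴.
Web: 2.2 × 16, A = 35.2 cm², y = 9.2 cm, Ī = 750.9 cm⁴.
Centroid: ȳ = ΣA·y / ΣA = 6.422 cm.
Transfer each piece to the horizontal centroidal axis using Ī + A·d² with d = y − 6.422:
  flange: d = -5.822 cm → contributes +571.4 cm⁴
  web: d = 2.778 cm → contributes +1 023 cm⁴
Total I = 1 594 cm⁴.

Ix ≈ 1600 cm⁴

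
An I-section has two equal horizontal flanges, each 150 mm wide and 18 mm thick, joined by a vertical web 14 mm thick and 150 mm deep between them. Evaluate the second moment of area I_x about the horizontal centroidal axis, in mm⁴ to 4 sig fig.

I_x ≈ 4.219 × 10⁷ mm⁴

Break the section into simple shapes (no overlaps), measuring from the bottom-left corner of the bounding box.
Bottom flange: 150 × 18, A = 2 700 mm², y = 9 mm, Ī = 72 900 mm⁴.
Web: 14 × 150, A = 2 100 mm², y = 93 mm, Ī = 3 937 500 mm⁴.
Top flange: 150 × 18, A = 2 700 mm², y = 177 mm, Ī = 72 900 mm⁴.
By symmetry the centroid is at mid-height, ȳ = 93 mm.
Transfer each piece to the horizontal centroidal axis using Ī + A·d² with d = y − 93:
  bottom flange: d = -84 mm → contributes +19 124 100 mm⁴
  web: d = 0 mm → contributes +3 937 500 mm⁴
  top flange: d = 84 mm → contributes +19 124 100 mm⁴
Total I = 42 185 700 mm⁴.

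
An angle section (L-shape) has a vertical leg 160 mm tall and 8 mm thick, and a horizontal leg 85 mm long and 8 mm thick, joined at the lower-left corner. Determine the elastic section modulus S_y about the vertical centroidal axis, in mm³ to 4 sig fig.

S_y ≈ 1.581 × 10⁴ mm³

Break the section into simple shapes (no overlaps), measuring from the bottom-left corner of the bounding box.
Vertical leg: 8 × 160, A = 1 280 mm², x = 4 mm, Ī = 6826.67 mm⁴.
Horizontal leg (remainder): 77 × 8, A = 616 mm², x = 46.5 mm, Ī = 304 355 mm⁴.
Centroid: x̄ = ΣA·x / ΣA = 17.808 mm.
Transfer each piece to the vertical centroidal axis using Ī + A·d² with d = x − 17.808:
  vertical leg: d = -13.808 mm → contributes +250 873 mm⁴
  horizontal leg (remainder): d = 28.692 mm → contributes +811 465 mm⁴
Total I = 1 062 338 mm⁴.
Extreme fibre distance c = 67.192 mm; S = I/c = 15810.5 mm³.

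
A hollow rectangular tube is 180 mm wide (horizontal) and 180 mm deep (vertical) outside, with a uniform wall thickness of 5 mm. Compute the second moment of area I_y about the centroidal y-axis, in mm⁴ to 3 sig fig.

I_y ≈ 1.79 × 10⁷ mm⁴

Treat the section as a set of non-overlapping primitives; coordinates are from the bounding-box lower-left.
Outer rectangle: 180 × 180, A = 32 400 mm², x = 90 mm, Ī = 87 480 000 mm⁴.
Inner void (subtracted): 170 × 170, A = 28 900 mm², x = 90 mm, Ī = 69 600 833 mm⁴.
By symmetry the centroid is at mid-width, x̄ = 90 mm.
All pieces are centred on the centroidal y-axis, so I = ΣĪ (holes subtracted) = 17 879 167 mm⁴.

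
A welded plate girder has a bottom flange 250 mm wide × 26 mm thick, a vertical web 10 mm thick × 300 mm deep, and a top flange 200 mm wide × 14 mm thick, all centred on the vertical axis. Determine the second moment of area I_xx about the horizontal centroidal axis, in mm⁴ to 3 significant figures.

I_xx ≈ 2.33 × 10⁸ mm⁴

Split into non-overlapping primitives; take the origin at the lower-left of the bounding box.
Bottom plate: 250 × 26, A = 6 500 mm², y = 13 mm, Ī = 366 167 mm⁴.
Web plate: 10 × 300, A = 3 000 mm², y = 176 mm, Ī = 22 500 000 mm⁴.
Top plate: 200 × 14, A = 2 800 mm², y = 333 mm, Ī = 45 733 mm⁴.
Centroid: ȳ = ΣA·y / ΣA = 125.6 mm.
Transfer each piece to the horizontal centroidal axis using Ī + A·d² with d = y − 125.6:
  bottom plate: d = -112.6 mm → contributes +82 780 487 mm⁴
  web plate: d = 50.398 mm → contributes +30 119 988 mm⁴
  top plate: d = 207.4 mm → contributes +120 485 173 mm⁴
Total I = 233 385 648 mm⁴.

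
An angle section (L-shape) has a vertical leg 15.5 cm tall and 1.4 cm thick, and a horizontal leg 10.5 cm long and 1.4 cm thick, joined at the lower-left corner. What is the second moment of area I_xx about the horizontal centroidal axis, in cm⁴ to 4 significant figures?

I_xx ≈ 835.5 cm⁴

Treat the section as a set of non-overlapping primitives; coordinates are from the bounding-box lower-left.
Vertical leg: 1.4 × 15.5, A = 21.7 cm², y = 7.75 cm, Ī = 434.452 cm⁴.
Horizontal leg (remainder): 9.1 × 1.4, A = 12.74 cm², y = 0.7 cm, Ī = 2.08087 cm⁴.
Centroid: ȳ = ΣA·y / ΣA = 5.14207 cm.
Transfer each piece to the horizontal centroidal axis using Ī + A·d² with d = y − 5.14207:
  vertical leg: d = 2.60793 cm → contributes +582.04 cm⁴
  horizontal leg (remainder): d = -4.44207 cm → contributes +253.467 cm⁴
Total I = 835.507 cm⁴.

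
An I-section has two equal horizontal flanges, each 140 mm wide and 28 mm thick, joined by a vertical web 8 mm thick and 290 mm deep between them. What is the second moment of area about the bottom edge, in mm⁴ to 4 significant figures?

I_base ≈ 5.191 × 10⁸ mm⁴

Treat the section as a set of non-overlapping primitives; coordinates are from the bounding-box lower-left.
Bottom flange: 140 × 28, A = 3 920 mm², y = 14 mm, Ī = 256 107 mm⁴.
Web: 8 × 290, A = 2 320 mm², y = 173 mm, Ī = 16 259 333 mm⁴.
Top flange: 140 × 28, A = 3 920 mm², y = 332 mm, Ī = 256 107 mm⁴.
Transfer each piece to the bottom edge using Ī + A·d² with d = y − 0:
  bottom flange: d = 14 mm → contributes +1 024 427 mm⁴
  web: d = 173 mm → contributes +85 694 613 mm⁴
  top flange: d = 332 mm → contributes +432 334 187 mm⁴
Total I = 519 053 227 mm⁴.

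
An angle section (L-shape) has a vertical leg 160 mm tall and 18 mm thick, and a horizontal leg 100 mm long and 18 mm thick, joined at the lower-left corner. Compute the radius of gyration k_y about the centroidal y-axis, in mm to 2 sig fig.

Split into non-overlapping primitives; take the origin at the lower-left of the bounding box.
Vertical leg: 18 × 160, A = 2 880 mm², x = 9 mm, Ī = 77 760 mm⁴.
Horizontal leg (remainder): 82 × 18, A = 1 476 mm², x = 59 mm, Ī = 827 052 mm⁴.
Centroid: x̄ = ΣA·x / ΣA = 25.94 mm.
Transfer each piece to the centroidal y-axis using Ī + A·d² with d = x − 25.94:
  vertical leg: d = -16.94 mm → contributes +904 425 mm⁴
  horizontal leg (remainder): d = 33.06 mm → contributes +2 440 057 mm⁴
Total I = 3 344 481 mm⁴.
Radius of gyration: k = √(I/A) = √(3 344 481 / 4 356) = 27.71 mm.

k_y ≈ 28 mm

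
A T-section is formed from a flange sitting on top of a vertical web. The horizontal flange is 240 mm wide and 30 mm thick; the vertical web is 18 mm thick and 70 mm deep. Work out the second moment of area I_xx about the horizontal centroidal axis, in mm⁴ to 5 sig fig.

I_xx ≈ 3.7354 × 10⁶ mm⁴

Decompose the section into non-overlapping parts with the origin at the bottom-left of its bounding rectangle.
Flange: 240 × 30, A = 7 200 mm², y = 85 mm, Ī = 540 000 mm⁴.
Web: 18 × 70, A = 1 260 mm², y = 35 mm, Ī = 514 500 mm⁴.
Centroid: ȳ = ΣA·y / ΣA = 77.55319 mm.
Transfer each piece to the horizontal centroidal axis using Ī + A·d² with d = y − 77.55319:
  flange: d = 7.446809 mm → contributes +939275.7 mm⁴
  web: d = -42.55319 mm → contributes +2 796 075 mm⁴
Total I = 3 735 351 mm⁴.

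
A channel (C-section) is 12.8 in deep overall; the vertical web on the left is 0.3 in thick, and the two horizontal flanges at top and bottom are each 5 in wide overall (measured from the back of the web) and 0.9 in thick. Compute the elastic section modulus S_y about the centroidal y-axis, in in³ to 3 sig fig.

S_y ≈ 10.3 in³

Break the section into simple shapes (no overlaps), measuring from the bottom-left corner of the bounding box.
Web: 0.3 × 12.8, A = 3.84 in², x = 0.15 in, Ī = 0.0288 in⁴.
Top flange (beyond web): 4.7 × 0.9, A = 4.23 in², x = 2.65 in, Ī = 7.7867 in⁴.
Bottom flange (beyond web): 4.7 × 0.9, A = 4.23 in², x = 2.65 in, Ī = 7.7867 in⁴.
Centroid: x̄ = ΣA·x / ΣA = 1.8695 in.
Transfer each piece to the centroidal y-axis using Ī + A·d² with d = x − 1.8695:
  web: d = -1.7195 in → contributes +11.383 in⁴
  top flange (beyond web): d = 0.78049 in → contributes +10.363 in⁴
  bottom flange (beyond web): d = 0.78049 in → contributes +10.363 in⁴
Total I = 32.11 in⁴.
Extreme fibre distance c = 3.1305 in; S = I/c = 10.257 in³.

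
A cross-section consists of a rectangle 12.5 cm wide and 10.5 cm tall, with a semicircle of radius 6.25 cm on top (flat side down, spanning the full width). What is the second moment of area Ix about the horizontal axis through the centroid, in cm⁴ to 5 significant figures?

Ix ≈ 3984.5 cm⁴

Split into non-overlapping primitives; take the origin at the lower-left of the bounding box.
Rectangular body: 12.5 × 10.5, A = 131.25 cm², y = 5.25 cm, Ī = 1205.859 cm⁴.
Semicircular cap: semicircle r = 6.25, A = 61.35923 cm², y = 13.15258 cm, Ī = 167.4758 cm⁴.
Centroid: ȳ = ΣA·y / ΣA = 7.767514 cm.
Transfer each piece to the horizontal axis through the centroid using Ī + A·d² with d = y − 7.767514:
  rectangular body: d = -2.517514 cm → contributes +2037.706 cm⁴
  semicircular cap: d = 5.385069 cm → contributes +1946.83 cm⁴
Total I = 3984.536 cm⁴.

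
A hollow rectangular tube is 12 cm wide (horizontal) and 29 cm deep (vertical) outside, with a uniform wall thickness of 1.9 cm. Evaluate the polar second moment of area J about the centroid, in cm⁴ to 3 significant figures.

Decompose the section into non-overlapping parts with the origin at the bottom-left of its bounding rectangle.
Outer rectangle: 12 × 29, A = 348 cm², y = 14.5 cm, Ī = 24 389 cm⁴.
Inner void (subtracted): 8.2 × 25.2, A = 206.64 cm², y = 14.5 cm, Ī = 10 935 cm⁴.
By symmetry the centroid is at mid-height, ȳ = 14.5 cm.
All pieces are centred on the centroidal x-axis, so I = ΣĪ (holes subtracted) = 13 454 cm⁴.
Repeating about the centroidal y-axis gives I_y = 3018.1 cm⁴.
Polar second moment: J = I_x + I_y = 16 472 cm⁴.

J ≈ 1.65 × 10⁴ cm⁴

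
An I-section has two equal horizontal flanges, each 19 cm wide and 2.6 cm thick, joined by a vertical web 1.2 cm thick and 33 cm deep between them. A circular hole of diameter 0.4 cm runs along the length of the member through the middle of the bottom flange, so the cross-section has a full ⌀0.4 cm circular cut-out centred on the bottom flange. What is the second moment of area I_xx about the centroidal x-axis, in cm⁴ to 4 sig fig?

Decompose the section into non-overlapping parts with the origin at the bottom-left of its bounding rectangle.
Bottom flange: 19 × 2.6, A = 49.4 cm², y = 1.3 cm, Ī = 27.8287 cm⁴.
Web: 1.2 × 33, A = 39.6 cm², y = 19.1 cm, Ī = 3593.7 cm⁴.
Top flange: 19 × 2.6, A = 49.4 cm², y = 36.9 cm, Ī = 27.8287 cm⁴.
Hole (subtracted): ⌀0.4, A = 0.125664 cm², y = 1.3 cm, Ī = 0.00125664 cm⁴.
Centroid: ȳ = ΣA·y / ΣA = 19.1162 cm.
Transfer each piece to the centroidal x-axis using Ī + A·d² with d = y − 19.1162:
  bottom flange: d = -17.8162 cm → contributes +15708.2 cm⁴
  web: d = -0.0161766 cm → contributes +3593.71 cm⁴
  top flange: d = 17.7838 cm → contributes +15651.3 cm⁴
  hole: d = -17.8162 cm → contributes −39.8889 cm⁴
Total I = 34913.3 cm⁴.

I_xx ≈ 3.491 × 10⁴ cm⁴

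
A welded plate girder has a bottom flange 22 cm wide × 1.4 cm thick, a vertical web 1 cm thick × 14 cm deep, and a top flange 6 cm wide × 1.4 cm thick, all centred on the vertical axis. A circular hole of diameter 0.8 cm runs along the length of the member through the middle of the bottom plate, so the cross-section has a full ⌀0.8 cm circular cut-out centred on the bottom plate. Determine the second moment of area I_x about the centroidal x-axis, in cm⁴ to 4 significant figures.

I_x ≈ 1990 cm⁴

Break the section into simple shapes (no overlaps), measuring from the bottom-left corner of the bounding box.
Bottom plate: 22 × 1.4, A = 30.8 cm², y = 0.7 cm, Ī = 5.03067 cm⁴.
Web plate: 1 × 14, A = 14 cm², y = 8.4 cm, Ī = 228.667 cm⁴.
Top plate: 6 × 1.4, A = 8.4 cm², y = 16.1 cm, Ī = 1.372 cm⁴.
Hole (subtracted): ⌀0.8, A = 0.502655 cm², y = 0.7 cm, Ī = 0.0201062 cm⁴.
Centroid: ȳ = ΣA·y / ΣA = 5.20042 cm.
Transfer each piece to the centroidal x-axis using Ī + A·d² with d = y − 5.20042:
  bottom plate: d = -4.50042 cm → contributes +628.846 cm⁴
  web plate: d = 3.19958 cm → contributes +371.989 cm⁴
  top plate: d = 10.8996 cm → contributes +999.3 cm⁴
  hole: d = -4.50042 cm → contributes −10.2008 cm⁴
Total I = 1989.93 cm⁴.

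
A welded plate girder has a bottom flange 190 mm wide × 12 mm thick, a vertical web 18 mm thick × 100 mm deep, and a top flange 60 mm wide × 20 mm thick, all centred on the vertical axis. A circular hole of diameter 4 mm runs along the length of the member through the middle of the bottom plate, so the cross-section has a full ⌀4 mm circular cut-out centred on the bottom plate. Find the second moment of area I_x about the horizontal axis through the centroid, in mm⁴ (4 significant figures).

I_x ≈ 1.242 × 10⁷ mm⁴

Break the section into simple shapes (no overlaps), measuring from the bottom-left corner of the bounding box.
Bottom plate: 190 × 12, A = 2 280 mm², y = 6 mm, Ī = 27 360 mm⁴.
Web plate: 18 × 100, A = 1 800 mm², y = 62 mm, Ī = 1 500 000 mm⁴.
Top plate: 60 × 20, A = 1 200 mm², y = 122 mm, Ī = 40 000 mm⁴.
Hole (subtracted): ⌀4, A = 12.5664 mm², y = 6 mm, Ī = 12.5664 mm⁴.
Centroid: ȳ = ΣA·y / ΣA = 51.563 mm.
Transfer each piece to the horizontal axis through the centroid using Ī + A·d² with d = y − 51.563:
  bottom plate: d = -45.563 mm → contributes +4 760 607 mm⁴
  web plate: d = 10.437 mm → contributes +1 696 076 mm⁴
  top plate: d = 70.437 mm → contributes +5 993 648 mm⁴
  hole: d = -45.563 mm → contributes −26100.2 mm⁴
Total I = 12 424 231 mm⁴.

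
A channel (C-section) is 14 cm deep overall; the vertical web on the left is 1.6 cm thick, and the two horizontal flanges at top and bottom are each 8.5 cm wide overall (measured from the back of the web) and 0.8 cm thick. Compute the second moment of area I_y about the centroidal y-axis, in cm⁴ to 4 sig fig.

I_y ≈ 182.2 cm⁴

Treat the section as a set of non-overlapping primitives; coordinates are from the bounding-box lower-left.
Web: 1.6 × 14, A = 22.4 cm², x = 0.8 cm, Ī = 4.77867 cm⁴.
Top flange (beyond web): 6.9 × 0.8, A = 5.52 cm², x = 5.05 cm, Ī = 21.9006 cm⁴.
Bottom flange (beyond web): 6.9 × 0.8, A = 5.52 cm², x = 5.05 cm, Ī = 21.9006 cm⁴.
Centroid: x̄ = ΣA·x / ΣA = 2.20311 cm.
Transfer each piece to the centroidal y-axis using Ī + A·d² with d = x − 2.20311:
  web: d = -1.40311 cm → contributes +48.8779 cm⁴
  top flange (beyond web): d = 2.84689 cm → contributes +66.639 cm⁴
  bottom flange (beyond web): d = 2.84689 cm → contributes +66.639 cm⁴
Total I = 182.156 cm⁴.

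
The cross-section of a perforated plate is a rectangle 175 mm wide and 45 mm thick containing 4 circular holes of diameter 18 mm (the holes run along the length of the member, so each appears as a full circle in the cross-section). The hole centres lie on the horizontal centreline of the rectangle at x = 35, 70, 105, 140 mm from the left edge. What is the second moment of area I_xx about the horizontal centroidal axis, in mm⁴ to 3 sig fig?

I_xx ≈ 1.31 × 10⁶ mm⁴

Treat the section as a set of non-overlapping primitives; coordinates are from the bounding-box lower-left.
Plate: 175 × 45, A = 7 875 mm², y = 22.5 mm, Ī = 1 328 906 mm⁴.
Hole 1 (subtracted): ⌀18, A = 254.47 mm², y = 22.5 mm, Ī = 5 153 mm⁴.
Hole 2 (subtracted): ⌀18, A = 254.47 mm², y = 22.5 mm, Ī = 5 153 mm⁴.
Hole 3 (subtracted): ⌀18, A = 254.47 mm², y = 22.5 mm, Ī = 5 153 mm⁴.
Hole 4 (subtracted): ⌀18, A = 254.47 mm², y = 22.5 mm, Ī = 5 153 mm⁴.
By symmetry the centroid is at mid-height, ȳ = 22.5 mm.
All pieces are centred on the horizontal centroidal axis, so I = ΣĪ (holes subtracted) = 1 308 294 mm⁴.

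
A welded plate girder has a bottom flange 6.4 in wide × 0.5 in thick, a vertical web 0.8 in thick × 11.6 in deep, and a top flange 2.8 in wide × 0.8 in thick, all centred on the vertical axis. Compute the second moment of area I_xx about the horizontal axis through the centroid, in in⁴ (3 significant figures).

Decompose the section into non-overlapping parts with the origin at the bottom-left of its bounding rectangle.
Bottom plate: 6.4 × 0.5, A = 3.2 in², y = 0.25 in, Ī = 0.066667 in⁴.
Web plate: 0.8 × 11.6, A = 9.28 in², y = 6.3 in, Ī = 104.06 in⁴.
Top plate: 2.8 × 0.8, A = 2.24 in², y = 12.5 in, Ī = 0.11947 in⁴.
Centroid: ȳ = ΣA·y / ΣA = 5.9283 in.
Transfer each piece to the horizontal axis through the centroid using Ī + A·d² with d = y − 5.9283:
  bottom plate: d = -5.6783 in → contributes +103.24 in⁴
  web plate: d = 0.37174 in → contributes +105.34 in⁴
  top plate: d = 6.5717 in → contributes +96.86 in⁴
Total I = 305.45 in⁴.

I_xx ≈ 305 in⁴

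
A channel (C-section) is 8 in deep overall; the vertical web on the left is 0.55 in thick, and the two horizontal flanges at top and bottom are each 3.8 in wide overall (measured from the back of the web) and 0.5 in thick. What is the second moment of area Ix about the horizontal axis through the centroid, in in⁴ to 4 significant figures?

Ix ≈ 69.24 in⁴

Decompose the section into non-overlapping parts with the origin at the bottom-left of its bounding rectangle.
Web: 0.55 × 8, A = 4.4 in², y = 4 in, Ī = 23.4667 in⁴.
Top flange (beyond web): 3.25 × 0.5, A = 1.625 in², y = 7.75 in, Ī = 0.0338542 in⁴.
Bottom flange (beyond web): 3.25 × 0.5, A = 1.625 in², y = 0.25 in, Ī = 0.0338542 in⁴.
By symmetry the centroid is at mid-height, ȳ = 4 in.
Transfer each piece to the horizontal axis through the centroid using Ī + A·d² with d = y − 4:
  web: d = 0 in → contributes +23.4667 in⁴
  top flange (beyond web): d = 3.75 in → contributes +22.8854 in⁴
  bottom flange (beyond web): d = -3.75 in → contributes +22.8854 in⁴
Total I = 69.2375 in⁴.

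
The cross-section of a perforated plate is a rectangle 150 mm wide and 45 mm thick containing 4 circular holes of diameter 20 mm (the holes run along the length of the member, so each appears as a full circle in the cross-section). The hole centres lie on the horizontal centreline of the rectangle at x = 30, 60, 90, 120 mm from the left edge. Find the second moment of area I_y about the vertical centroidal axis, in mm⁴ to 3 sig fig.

I_y ≈ 1.12 × 10⁷ mm⁴

Break the section into simple shapes (no overlaps), measuring from the bottom-left corner of the bounding box.
Plate: 150 × 45, A = 6 750 mm², x = 75 mm, Ī = 12 656 250 mm⁴.
Hole 1 (subtracted): ⌀20, A = 314.16 mm², x = 30 mm, Ī = 7 854 mm⁴.
Hole 2 (subtracted): ⌀20, A = 314.16 mm², x = 60 mm, Ī = 7 854 mm⁴.
Hole 3 (subtracted): ⌀20, A = 314.16 mm², x = 90 mm, Ī = 7 854 mm⁴.
Hole 4 (subtracted): ⌀20, A = 314.16 mm², x = 120 mm, Ī = 7 854 mm⁴.
By symmetry the centroid is at mid-width, x̄ = 75 mm.
Transfer each piece to the vertical centroidal axis using Ī + A·d² with d = x − 75:
  plate: d = 0 mm → contributes +12 656 250 mm⁴
  hole 1: d = -45 mm → contributes −644 026 mm⁴
  hole 2: d = -15 mm → contributes −78 540 mm⁴
  hole 3: d = 15 mm → contributes −78 540 mm⁴
  hole 4: d = 45 mm → contributes −644 026 mm⁴
Total I = 11 211 117 mm⁴.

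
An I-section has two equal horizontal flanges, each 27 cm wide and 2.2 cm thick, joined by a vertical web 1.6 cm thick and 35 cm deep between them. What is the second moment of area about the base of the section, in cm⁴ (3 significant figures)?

Split into non-overlapping primitives; take the origin at the lower-left of the bounding box.
Bottom flange: 27 × 2.2, A = 59.4 cm², y = 1.1 cm, Ī = 23.958 cm⁴.
Web: 1.6 × 35, A = 56 cm², y = 19.7 cm, Ī = 5716.7 cm⁴.
Top flange: 27 × 2.2, A = 59.4 cm², y = 38.3 cm, Ī = 23.958 cm⁴.
Transfer each piece to a horizontal axis along the bottom face using Ī + A·d² with d = y − 0:
  bottom flange: d = 1.1 cm → contributes +95.832 cm⁴
  web: d = 19.7 cm → contributes +27 450 cm⁴
  top flange: d = 38.3 cm → contributes +87 157 cm⁴
Total I = 114 703 cm⁴.

I_base ≈ 1.15 × 10⁵ cm⁴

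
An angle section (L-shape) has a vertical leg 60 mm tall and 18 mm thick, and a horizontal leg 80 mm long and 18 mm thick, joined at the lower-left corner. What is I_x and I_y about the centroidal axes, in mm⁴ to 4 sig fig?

Treat the section as a set of non-overlapping primitives; coordinates are from the bounding-box lower-left.
Vertical leg: 18 × 60, A = 1 080 mm², y = 30 mm, Ī = 324 000 mm⁴.
Horizontal leg (remainder): 62 × 18, A = 1 116 mm², y = 9 mm, Ī = 30 132 mm⁴.
Centroid: ȳ = ΣA·y / ΣA = 19.3279 mm.
Transfer each piece to the centroidal x-axis using Ī + A·d² with d = y − 19.3279:
  vertical leg: d = 10.6721 mm → contributes +447 006 mm⁴
  horizontal leg (remainder): d = -10.3279 mm → contributes +149 170 mm⁴
Total I = 596 176 mm⁴.
For the y-axis: x̄ = 29.3279 mm.
Repeating about the centroidal y-axis gives I_y = 1 264 816 mm⁴.

I_x ≈ 5.962 × 10⁵ mm⁴, I_y ≈ 1.265 × 10⁶ mm⁴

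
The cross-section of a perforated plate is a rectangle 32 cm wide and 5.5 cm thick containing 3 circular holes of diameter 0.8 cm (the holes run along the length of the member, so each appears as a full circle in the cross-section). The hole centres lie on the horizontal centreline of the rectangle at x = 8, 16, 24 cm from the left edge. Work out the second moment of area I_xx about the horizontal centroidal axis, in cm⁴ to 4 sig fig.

I_xx ≈ 443.6 cm⁴

Treat the section as a set of non-overlapping primitives; coordinates are from the bounding-box lower-left.
Plate: 32 × 5.5, A = 176 cm², y = 2.75 cm, Ī = 443.667 cm⁴.
Hole 1 (subtracted): ⌀0.8, A = 0.502655 cm², y = 2.75 cm, Ī = 0.0201062 cm⁴.
Hole 2 (subtracted): ⌀0.8, A = 0.502655 cm², y = 2.75 cm, Ī = 0.0201062 cm⁴.
Hole 3 (subtracted): ⌀0.8, A = 0.502655 cm², y = 2.75 cm, Ī = 0.0201062 cm⁴.
By symmetry the centroid is at mid-height, ȳ = 2.75 cm.
All pieces are centred on the horizontal centroidal axis, so I = ΣĪ (holes subtracted) = 443.606 cm⁴.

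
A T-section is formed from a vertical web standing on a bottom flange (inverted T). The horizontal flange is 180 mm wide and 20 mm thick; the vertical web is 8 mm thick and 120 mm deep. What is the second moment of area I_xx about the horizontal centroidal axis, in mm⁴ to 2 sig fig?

Break the section into simple shapes (no overlaps), measuring from the bottom-left corner of the bounding box.
Flange: 180 × 20, A = 3 600 mm², y = 10 mm, Ī = 120 000 mm⁴.
Web: 8 × 120, A = 960 mm², y = 80 mm, Ī = 1 152 000 mm⁴.
Centroid: ȳ = ΣA·y / ΣA = 24.74 mm.
Transfer each piece to the horizontal centroidal axis using Ī + A·d² with d = y − 24.74:
  flange: d = -14.74 mm → contributes +901 828 mm⁴
  web: d = 55.26 mm → contributes +4 083 856 mm⁴
Total I = 4 985 684 mm⁴.

I_xx ≈ 5.0 × 10⁶ mm⁴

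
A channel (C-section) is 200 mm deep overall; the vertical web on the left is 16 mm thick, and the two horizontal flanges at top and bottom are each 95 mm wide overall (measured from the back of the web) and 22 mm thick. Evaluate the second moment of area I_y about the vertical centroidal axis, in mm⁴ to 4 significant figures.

Treat the section as a set of non-overlapping primitives; coordinates are from the bounding-box lower-left.
Web: 16 × 200, A = 3 200 mm², x = 8 mm, Ī = 68266.7 mm⁴.
Top flange (beyond web): 79 × 22, A = 1 738 mm², x = 55.5 mm, Ī = 903 905 mm⁴.
Bottom flange (beyond web): 79 × 22, A = 1 738 mm², x = 55.5 mm, Ī = 903 905 mm⁴.
Centroid: x̄ = ΣA·x / ΣA = 32.7319 mm.
Transfer each piece to the vertical centroidal axis using Ī + A·d² with d = x − 32.7319:
  web: d = -24.7319 mm → contributes +2 025 597 mm⁴
  top flange (beyond web): d = 22.7681 mm → contributes +1 804 862 mm⁴
  bottom flange (beyond web): d = 22.7681 mm → contributes +1 804 862 mm⁴
Total I = 5 635 321 mm⁴.

I_y ≈ 5.635 × 10⁶ mm⁴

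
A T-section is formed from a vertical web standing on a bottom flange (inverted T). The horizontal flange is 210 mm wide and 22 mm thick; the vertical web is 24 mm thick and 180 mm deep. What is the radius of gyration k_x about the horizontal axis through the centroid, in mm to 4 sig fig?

Decompose the section into non-overlapping parts with the origin at the bottom-left of its bounding rectangle.
Flange: 210 × 22, A = 4 620 mm², y = 11 mm, Ī = 186 340 mm⁴.
Web: 24 × 180, A = 4 320 mm², y = 112 mm, Ī = 11 664 000 mm⁴.
Centroid: ȳ = ΣA·y / ΣA = 59.8054 mm.
Transfer each piece to the horizontal axis through the centroid using Ī + A·d² with d = y − 59.8054:
  flange: d = -48.8054 mm → contributes +11 191 014 mm⁴
  web: d = 52.1946 mm → contributes +23 432 887 mm⁴
Total I = 34 623 901 mm⁴.
Radius of gyration: k = √(I/A) = √(34 623 901 / 8 940) = 62.2328 mm.

k_x ≈ 62.23 mm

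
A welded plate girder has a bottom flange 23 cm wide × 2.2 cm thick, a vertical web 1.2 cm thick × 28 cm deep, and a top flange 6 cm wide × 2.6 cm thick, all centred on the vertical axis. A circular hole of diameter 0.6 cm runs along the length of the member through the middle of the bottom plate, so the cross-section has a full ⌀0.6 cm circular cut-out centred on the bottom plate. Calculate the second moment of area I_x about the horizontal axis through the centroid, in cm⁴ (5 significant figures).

I_x ≈ 1.4620 × 10⁴ cm⁴

Break the section into simple shapes (no overlaps), measuring from the bottom-left corner of the bounding box.
Bottom plate: 23 × 2.2, A = 50.6 cm², y = 1.1 cm, Ī = 20.40867 cm⁴.
Web plate: 1.2 × 28, A = 33.6 cm², y = 16.2 cm, Ī = 2195.2 cm⁴.
Top plate: 6 × 2.6, A = 15.6 cm², y = 31.5 cm, Ī = 8.788 cm⁴.
Hole (subtracted): ⌀0.6, A = 0.2827433 cm², y = 1.1 cm, Ī = 0.006361725 cm⁴.
Centroid: ȳ = ΣA·y / ΣA = 10.96362 cm.
Transfer each piece to the horizontal axis through the centroid using Ī + A·d² with d = y − 10.96362:
  bottom plate: d = -9.863616 cm → contributes +4943.329 cm⁴
  web plate: d = 5.236384 cm → contributes +3116.503 cm⁴
  top plate: d = 20.53638 cm → contributes +6587.98 cm⁴
  hole: d = -9.863616 cm → contributes −27.51472 cm⁴
Total I = 14620.3 cm⁴.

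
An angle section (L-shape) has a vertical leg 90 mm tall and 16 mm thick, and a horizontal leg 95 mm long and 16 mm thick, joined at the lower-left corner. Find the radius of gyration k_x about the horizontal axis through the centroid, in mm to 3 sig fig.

Decompose the section into non-overlapping parts with the origin at the bottom-left of its bounding rectangle.
Vertical leg: 16 × 90, A = 1 440 mm², y = 45 mm, Ī = 972 000 mm⁴.
Horizontal leg (remainder): 79 × 16, A = 1 264 mm², y = 8 mm, Ī = 26 965 mm⁴.
Centroid: ȳ = ΣA·y / ΣA = 27.704 mm.
Transfer each piece to the horizontal axis through the centroid using Ī + A·d² with d = y − 27.704:
  vertical leg: d = 17.296 mm → contributes +1 402 771 mm⁴
  horizontal leg (remainder): d = -19.704 mm → contributes +517 717 mm⁴
Total I = 1 920 489 mm⁴.
Radius of gyration: k = √(I/A) = √(1 920 489 / 2 704) = 26.65 mm.

k_x ≈ 26.7 mm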